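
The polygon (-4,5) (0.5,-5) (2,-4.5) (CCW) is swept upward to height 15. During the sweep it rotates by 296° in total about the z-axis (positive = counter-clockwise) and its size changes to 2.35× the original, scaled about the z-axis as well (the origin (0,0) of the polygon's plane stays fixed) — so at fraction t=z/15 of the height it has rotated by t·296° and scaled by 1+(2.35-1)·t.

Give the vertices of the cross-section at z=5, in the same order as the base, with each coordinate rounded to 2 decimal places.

t = z/height = 5/15 = 0.333333
s = 1 + (scale-1)·z/height = 1 + (2.35-1)·5/15 = 1.450000
θ = twist·z/height = 296°·5/15 = 98.6667° = 1.722058 rad
cos θ = -0.150686, sin θ = 0.988582 (intermediates below are computed at full precision and shown rounded to 5 d.p.)
v1: (-4,5) → rotate → (-4.34017,-4.70776) → ×s → (-6.29324,-6.82625) → (-6.29,-6.83)
v2: (0.5,-5) → rotate → (4.86757,1.24772) → ×s → (7.05797,1.80919) → (7.06,1.81)
v3: (2,-4.5) → rotate → (4.14725,2.65525) → ×s → (6.01351,3.85011) → (6.01,3.85)

Cross-section at z=5: (-6.29,-6.83) (7.06,1.81) (6.01,3.85)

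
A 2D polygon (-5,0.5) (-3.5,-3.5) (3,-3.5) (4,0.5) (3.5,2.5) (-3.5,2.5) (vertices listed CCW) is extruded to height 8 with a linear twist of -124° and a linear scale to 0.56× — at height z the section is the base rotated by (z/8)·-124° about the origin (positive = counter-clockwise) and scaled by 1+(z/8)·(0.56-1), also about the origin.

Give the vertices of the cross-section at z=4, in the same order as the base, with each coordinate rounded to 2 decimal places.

t = z/height = 4/8 = 0.5
s = 1 + (scale-1)·z/height = 1 + (0.56-1)·4/8 = 0.780000
θ = twist·z/height = -124°·4/8 = -62.0000° = -1.082104 rad
cos θ = 0.469472, sin θ = -0.882948 (intermediates below are computed at full precision and shown rounded to 5 d.p.)
v1: (-5,0.5) → rotate → (-1.90588,4.64947) → ×s → (-1.48659,3.62659) → (-1.49,3.63)
v2: (-3.5,-3.5) → rotate → (-4.73347,1.44717) → ×s → (-3.69210,1.12879) → (-3.69,1.13)
v3: (3,-3.5) → rotate → (-1.68190,-4.29199) → ×s → (-1.31188,-3.34775) → (-1.31,-3.35)
v4: (4,0.5) → rotate → (2.31936,-3.29705) → ×s → (1.80910,-2.57170) → (1.81,-2.57)
v5: (3.5,2.5) → rotate → (3.85052,-1.91664) → ×s → (3.00341,-1.49498) → (3.00,-1.49)
v6: (-3.5,2.5) → rotate → (0.56422,4.26400) → ×s → (0.44009,3.32592) → (0.44,3.33)

Cross-section at z=4: (-1.49,3.63) (-3.69,1.13) (-1.31,-3.35) (1.81,-2.57) (3.00,-1.49) (0.44,3.33)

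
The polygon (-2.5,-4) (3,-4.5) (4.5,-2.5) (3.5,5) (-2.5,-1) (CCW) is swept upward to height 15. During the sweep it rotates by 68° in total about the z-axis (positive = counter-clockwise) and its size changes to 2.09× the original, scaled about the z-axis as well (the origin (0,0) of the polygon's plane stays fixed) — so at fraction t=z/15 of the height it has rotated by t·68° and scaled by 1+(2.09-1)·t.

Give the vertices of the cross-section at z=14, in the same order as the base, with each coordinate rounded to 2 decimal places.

t = z/height = 14/15 = 0.933333
s = 1 + (scale-1)·z/height = 1 + (2.09-1)·14/15 = 2.017333
θ = twist·z/height = 68°·14/15 = 63.4667° = 1.107702 rad
cos θ = 0.446718, sin θ = 0.894675 (intermediates below are computed at full precision and shown rounded to 5 d.p.)
v1: (-2.5,-4) → rotate → (2.46190,-4.02356) → ×s → (4.96648,-8.11686) → (4.97,-8.12)
v2: (3,-4.5) → rotate → (5.36619,0.67379) → ×s → (10.82540,1.35926) → (10.83,1.36)
v3: (4.5,-2.5) → rotate → (4.24692,2.90924) → ×s → (8.56745,5.86891) → (8.57,5.87)
v4: (3.5,5) → rotate → (-2.90986,5.36495) → ×s → (-5.87016,10.82290) → (-5.87,10.82)
v5: (-2.5,-1) → rotate → (-0.22212,-2.68340) → ×s → (-0.44809,-5.41332) → (-0.45,-5.41)

Cross-section at z=14: (4.97,-8.12) (10.83,1.36) (8.57,5.87) (-5.87,10.82) (-0.45,-5.41)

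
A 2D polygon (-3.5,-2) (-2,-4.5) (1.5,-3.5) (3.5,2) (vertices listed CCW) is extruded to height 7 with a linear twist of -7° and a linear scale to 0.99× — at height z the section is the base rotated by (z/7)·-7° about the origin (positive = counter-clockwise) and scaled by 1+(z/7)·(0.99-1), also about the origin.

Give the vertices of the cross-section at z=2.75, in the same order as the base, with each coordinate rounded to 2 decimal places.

Cross-section at z=2.75: (-3.58,-1.82) (-2.20,-4.38) (1.33,-3.55) (3.58,1.82)

t = z/height = 2.75/7 = 0.392857
s = 1 + (scale-1)·z/height = 1 + (0.99-1)·2.75/7 = 0.996071
θ = twist·z/height = -7°·2.75/7 = -2.7500° = -0.047997 rad
cos θ = 0.998848, sin θ = -0.047978 (intermediates below are computed at full precision and shown rounded to 5 d.p.)
v1: (-3.5,-2) → rotate → (-3.59193,-1.82977) → ×s → (-3.57781,-1.82258) → (-3.58,-1.82)
v2: (-2,-4.5) → rotate → (-2.21360,-4.39886) → ×s → (-2.20490,-4.38158) → (-2.20,-4.38)
v3: (1.5,-3.5) → rotate → (1.33035,-3.56794) → ×s → (1.32512,-3.55392) → (1.33,-3.55)
v4: (3.5,2) → rotate → (3.59193,1.82977) → ×s → (3.57781,1.82258) → (3.58,1.82)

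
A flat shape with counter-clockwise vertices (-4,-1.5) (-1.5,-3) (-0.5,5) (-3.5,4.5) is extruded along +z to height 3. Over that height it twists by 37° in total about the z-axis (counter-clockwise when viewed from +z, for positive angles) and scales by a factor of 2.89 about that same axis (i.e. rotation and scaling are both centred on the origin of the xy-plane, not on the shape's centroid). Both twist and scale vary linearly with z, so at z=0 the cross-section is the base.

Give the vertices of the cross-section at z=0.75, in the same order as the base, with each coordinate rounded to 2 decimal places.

t = z/height = 0.75/3 = 0.25
s = 1 + (scale-1)·z/height = 1 + (2.89-1)·0.75/3 = 1.472500
θ = twist·z/height = 37°·0.75/3 = 9.2500° = 0.161443 rad
cos θ = 0.986996, sin θ = 0.160743 (intermediates below are computed at full precision and shown rounded to 5 d.p.)
v1: (-4,-1.5) → rotate → (-3.70687,-2.12346) → ×s → (-5.45837,-3.12680) → (-5.46,-3.13)
v2: (-1.5,-3) → rotate → (-0.99827,-3.20210) → ×s → (-1.46995,-4.71510) → (-1.47,-4.72)
v3: (-0.5,5) → rotate → (-1.29721,4.85461) → ×s → (-1.91014,7.14841) → (-1.91,7.15)
v4: (-3.5,4.5) → rotate → (-4.17783,3.87888) → ×s → (-6.15185,5.71166) → (-6.15,5.71)

Cross-section at z=0.75: (-5.46,-3.13) (-1.47,-4.72) (-1.91,7.15) (-6.15,5.71)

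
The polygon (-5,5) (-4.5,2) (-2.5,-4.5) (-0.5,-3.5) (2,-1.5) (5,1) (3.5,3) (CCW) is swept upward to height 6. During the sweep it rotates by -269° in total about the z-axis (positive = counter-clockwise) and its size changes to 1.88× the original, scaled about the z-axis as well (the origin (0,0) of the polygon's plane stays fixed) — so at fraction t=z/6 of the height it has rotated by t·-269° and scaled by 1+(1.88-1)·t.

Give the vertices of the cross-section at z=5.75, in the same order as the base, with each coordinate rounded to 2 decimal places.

Cross-section at z=5.75: (-7.06,-10.96) (-1.85,-8.89) (9.08,-2.75) (6.50,0.46) (1.92,4.19) (-3.75,8.62) (-6.77,5.14)

t = z/height = 5.75/6 = 0.958333
s = 1 + (scale-1)·z/height = 1 + (1.88-1)·5.75/6 = 1.843333
θ = twist·z/height = -269°·5.75/6 = -257.7917° = -4.499313 rad
cos θ = -0.211467, sin θ = 0.977385 (intermediates below are computed at full precision and shown rounded to 5 d.p.)
v1: (-5,5) → rotate → (-3.82959,-5.94426) → ×s → (-7.05921,-10.95725) → (-7.06,-10.96)
v2: (-4.5,2) → rotate → (-1.00317,-4.82117) → ×s → (-1.84917,-8.88702) → (-1.85,-8.89)
v3: (-2.5,-4.5) → rotate → (4.92690,-1.49186) → ×s → (9.08192,-2.75000) → (9.08,-2.75)
v4: (-0.5,-3.5) → rotate → (3.52658,0.25144) → ×s → (6.50067,0.46349) → (6.50,0.46)
v5: (2,-1.5) → rotate → (1.04314,2.27197) → ×s → (1.92286,4.18800) → (1.92,4.19)
v6: (5,1) → rotate → (-2.03472,4.67546) → ×s → (-3.75067,8.61843) → (-3.75,8.62)
v7: (3.5,3) → rotate → (-3.67229,2.78645) → ×s → (-6.76925,5.13635) → (-6.77,5.14)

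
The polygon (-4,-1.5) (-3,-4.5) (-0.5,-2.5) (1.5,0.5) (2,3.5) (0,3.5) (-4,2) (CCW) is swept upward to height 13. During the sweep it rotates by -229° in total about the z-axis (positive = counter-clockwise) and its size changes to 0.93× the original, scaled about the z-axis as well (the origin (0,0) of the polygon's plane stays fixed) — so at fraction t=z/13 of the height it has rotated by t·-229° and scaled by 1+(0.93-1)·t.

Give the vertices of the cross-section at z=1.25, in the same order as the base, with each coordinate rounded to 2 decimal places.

t = z/height = 1.25/13 = 0.0961538
s = 1 + (scale-1)·z/height = 1 + (0.93-1)·1.25/13 = 0.993269
θ = twist·z/height = -229°·1.25/13 = -22.0192° = -0.384308 rad
cos θ = 0.927058, sin θ = -0.374918 (intermediates below are computed at full precision and shown rounded to 5 d.p.)
v1: (-4,-1.5) → rotate → (-4.27061,0.10908) → ×s → (-4.24186,0.10835) → (-4.24,0.11)
v2: (-3,-4.5) → rotate → (-4.46830,-3.04701) → ×s → (-4.43823,-3.02650) → (-4.44,-3.03)
v3: (-0.5,-2.5) → rotate → (-1.40082,-2.13019) → ×s → (-1.39139,-2.11585) → (-1.39,-2.12)
v4: (1.5,0.5) → rotate → (1.57805,-0.09885) → ×s → (1.56742,-0.09818) → (1.57,-0.10)
v5: (2,3.5) → rotate → (3.16633,2.49487) → ×s → (3.14502,2.47808) → (3.15,2.48)
v6: (0,3.5) → rotate → (1.31221,3.24470) → ×s → (1.30338,3.22286) → (1.30,3.22)
v7: (-4,2) → rotate → (-2.95840,3.35379) → ×s → (-2.93848,3.33121) → (-2.94,3.33)

Cross-section at z=1.25: (-4.24,0.11) (-4.44,-3.03) (-1.39,-2.12) (1.57,-0.10) (3.15,2.48) (1.30,3.22) (-2.94,3.33)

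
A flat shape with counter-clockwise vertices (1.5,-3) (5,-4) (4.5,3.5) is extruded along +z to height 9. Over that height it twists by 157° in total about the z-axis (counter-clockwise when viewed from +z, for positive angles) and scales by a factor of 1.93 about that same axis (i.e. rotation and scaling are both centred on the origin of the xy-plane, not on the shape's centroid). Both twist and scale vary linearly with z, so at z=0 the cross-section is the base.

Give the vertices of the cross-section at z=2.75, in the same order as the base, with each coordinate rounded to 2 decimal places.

t = z/height = 2.75/9 = 0.305556
s = 1 + (scale-1)·z/height = 1 + (1.93-1)·2.75/9 = 1.284167
θ = twist·z/height = 157°·2.75/9 = 47.9722° = 0.837273 rad
cos θ = 0.669491, sin θ = 0.742820 (intermediates below are computed at full precision and shown rounded to 5 d.p.)
v1: (1.5,-3) → rotate → (3.23270,-0.89424) → ×s → (4.15132,-1.14836) → (4.15,-1.15)
v2: (5,-4) → rotate → (6.31874,1.03614) → ×s → (8.11431,1.33057) → (8.11,1.33)
v3: (4.5,3.5) → rotate → (0.41284,5.68591) → ×s → (0.53015,7.30166) → (0.53,7.30)

Cross-section at z=2.75: (4.15,-1.15) (8.11,1.33) (0.53,7.30)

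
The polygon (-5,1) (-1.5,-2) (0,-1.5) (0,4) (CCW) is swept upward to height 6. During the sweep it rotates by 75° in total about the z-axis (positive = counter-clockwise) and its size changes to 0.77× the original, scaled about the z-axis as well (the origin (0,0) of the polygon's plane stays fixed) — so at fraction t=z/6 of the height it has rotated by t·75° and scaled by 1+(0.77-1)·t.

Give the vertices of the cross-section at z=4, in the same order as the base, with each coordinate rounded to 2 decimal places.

Cross-section at z=4: (-3.37,-2.70) (0.48,-2.06) (0.97,-0.82) (-2.59,2.18)

t = z/height = 4/6 = 0.666667
s = 1 + (scale-1)·z/height = 1 + (0.77-1)·4/6 = 0.846667
θ = twist·z/height = 75°·4/6 = 50.0000° = 0.872665 rad
cos θ = 0.642788, sin θ = 0.766044 (intermediates below are computed at full precision and shown rounded to 5 d.p.)
v1: (-5,1) → rotate → (-3.97998,-3.18743) → ×s → (-3.36972,-2.69869) → (-3.37,-2.70)
v2: (-1.5,-2) → rotate → (0.56791,-2.43464) → ×s → (0.48083,-2.06133) → (0.48,-2.06)
v3: (0,-1.5) → rotate → (1.14907,-0.96418) → ×s → (0.97288,-0.81634) → (0.97,-0.82)
v4: (0,4) → rotate → (-3.06418,2.57115) → ×s → (-2.59434,2.17691) → (-2.59,2.18)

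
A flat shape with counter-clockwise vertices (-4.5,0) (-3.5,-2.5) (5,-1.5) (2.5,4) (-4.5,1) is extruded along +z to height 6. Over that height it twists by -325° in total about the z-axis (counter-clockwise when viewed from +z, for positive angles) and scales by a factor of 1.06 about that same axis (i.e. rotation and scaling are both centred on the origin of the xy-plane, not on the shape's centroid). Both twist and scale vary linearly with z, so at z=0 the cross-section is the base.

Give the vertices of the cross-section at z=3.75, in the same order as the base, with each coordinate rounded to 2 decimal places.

Cross-section at z=3.75: (4.29,-1.83) (4.36,0.96) (-4.16,3.47) (-4.02,-2.80) (3.89,-2.79)

t = z/height = 3.75/6 = 0.625
s = 1 + (scale-1)·z/height = 1 + (1.06-1)·3.75/6 = 1.037500
θ = twist·z/height = -325°·3.75/6 = -203.1250° = -3.545200 rad
cos θ = -0.919650, sin θ = 0.392738 (intermediates below are computed at full precision and shown rounded to 5 d.p.)
v1: (-4.5,0) → rotate → (4.13843,-1.76732) → ×s → (4.29362,-1.83360) → (4.29,-1.83)
v2: (-3.5,-2.5) → rotate → (4.20062,0.92454) → ×s → (4.35815,0.95921) → (4.36,0.96)
v3: (5,-1.5) → rotate → (-4.00914,3.34317) → ×s → (-4.15949,3.46854) → (-4.16,3.47)
v4: (2.5,4) → rotate → (-3.87008,-2.69675) → ×s → (-4.01521,-2.79788) → (-4.02,-2.80)
v5: (-4.5,1) → rotate → (3.74569,-2.68697) → ×s → (3.88615,-2.78773) → (3.89,-2.79)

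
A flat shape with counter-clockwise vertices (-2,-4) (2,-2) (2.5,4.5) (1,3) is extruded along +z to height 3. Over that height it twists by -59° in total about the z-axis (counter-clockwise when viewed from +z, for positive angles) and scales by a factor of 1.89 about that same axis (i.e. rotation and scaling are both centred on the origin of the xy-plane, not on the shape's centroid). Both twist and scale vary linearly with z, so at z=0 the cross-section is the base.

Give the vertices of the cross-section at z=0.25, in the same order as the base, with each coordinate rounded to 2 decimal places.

Cross-section at z=0.25: (-2.51,-4.10) (1.96,-2.32) (3.09,4.59) (1.35,3.12)

t = z/height = 0.25/3 = 0.0833333
s = 1 + (scale-1)·z/height = 1 + (1.89-1)·0.25/3 = 1.074167
θ = twist·z/height = -59°·0.25/3 = -4.9167° = -0.085812 rad
cos θ = 0.996320, sin θ = -0.085707 (intermediates below are computed at full precision and shown rounded to 5 d.p.)
v1: (-2,-4) → rotate → (-2.33547,-3.81387) → ×s → (-2.50868,-4.09673) → (-2.51,-4.10)
v2: (2,-2) → rotate → (1.82123,-2.16405) → ×s → (1.95630,-2.32455) → (1.96,-2.32)
v3: (2.5,4.5) → rotate → (2.87648,4.26917) → ×s → (3.08982,4.58581) → (3.09,4.59)
v4: (1,3) → rotate → (1.25344,2.90325) → ×s → (1.34640,3.11858) → (1.35,3.12)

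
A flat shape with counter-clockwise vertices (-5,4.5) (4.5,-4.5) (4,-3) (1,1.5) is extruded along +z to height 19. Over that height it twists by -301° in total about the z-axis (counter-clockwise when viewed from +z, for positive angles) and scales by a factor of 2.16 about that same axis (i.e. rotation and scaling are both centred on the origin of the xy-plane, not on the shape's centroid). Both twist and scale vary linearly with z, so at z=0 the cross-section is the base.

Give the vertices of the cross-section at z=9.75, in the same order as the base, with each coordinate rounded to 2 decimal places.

t = z/height = 9.75/19 = 0.513158
s = 1 + (scale-1)·z/height = 1 + (2.16-1)·9.75/19 = 1.595263
θ = twist·z/height = -301°·9.75/19 = -154.4605° = -2.695845 rad
cos θ = -0.902288, sin θ = -0.431133 (intermediates below are computed at full precision and shown rounded to 5 d.p.)
v1: (-5,4.5) → rotate → (6.45154,-1.90463) → ×s → (10.29190,-3.03839) → (10.29,-3.04)
v2: (4.5,-4.5) → rotate → (-6.00040,2.12020) → ×s → (-9.57221,3.38228) → (-9.57,3.38)
v3: (4,-3) → rotate → (-4.90255,0.98233) → ×s → (-7.82086,1.56708) → (-7.82,1.57)
v4: (1,1.5) → rotate → (-0.25559,-1.78457) → ×s → (-0.40773,-2.84685) → (-0.41,-2.85)

Cross-section at z=9.75: (10.29,-3.04) (-9.57,3.38) (-7.82,1.57) (-0.41,-2.85)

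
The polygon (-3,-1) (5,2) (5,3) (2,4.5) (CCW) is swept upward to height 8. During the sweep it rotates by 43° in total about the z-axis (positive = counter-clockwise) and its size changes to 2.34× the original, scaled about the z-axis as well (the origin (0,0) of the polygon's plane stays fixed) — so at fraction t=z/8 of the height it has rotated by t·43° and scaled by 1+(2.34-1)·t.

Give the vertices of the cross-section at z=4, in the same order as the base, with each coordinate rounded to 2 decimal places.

t = z/height = 4/8 = 0.5
s = 1 + (scale-1)·z/height = 1 + (2.34-1)·4/8 = 1.670000
θ = twist·z/height = 43°·4/8 = 21.5000° = 0.375246 rad
cos θ = 0.930418, sin θ = 0.366501 (intermediates below are computed at full precision and shown rounded to 5 d.p.)
v1: (-3,-1) → rotate → (-2.42475,-2.02992) → ×s → (-4.04933,-3.38997) → (-4.05,-3.39)
v2: (5,2) → rotate → (3.91909,3.69334) → ×s → (6.54487,6.16788) → (6.54,6.17)
v3: (5,3) → rotate → (3.55258,4.62376) → ×s → (5.93282,7.72168) → (5.93,7.72)
v4: (2,4.5) → rotate → (0.21158,4.91988) → ×s → (0.35334,8.21620) → (0.35,8.22)

Cross-section at z=4: (-4.05,-3.39) (6.54,6.17) (5.93,7.72) (0.35,8.22)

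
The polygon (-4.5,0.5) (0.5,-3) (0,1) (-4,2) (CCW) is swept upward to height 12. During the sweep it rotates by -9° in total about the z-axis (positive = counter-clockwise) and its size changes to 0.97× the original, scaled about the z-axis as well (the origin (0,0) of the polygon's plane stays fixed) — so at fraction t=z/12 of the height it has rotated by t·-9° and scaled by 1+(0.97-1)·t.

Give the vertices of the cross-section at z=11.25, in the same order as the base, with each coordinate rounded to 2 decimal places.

Cross-section at z=11.25: (-4.25,1.12) (0.05,-2.96) (0.14,0.96) (-3.56,2.49)

t = z/height = 11.25/12 = 0.9375
s = 1 + (scale-1)·z/height = 1 + (0.97-1)·11.25/12 = 0.971875
θ = twist·z/height = -9°·11.25/12 = -8.4375° = -0.147262 rad
cos θ = 0.989177, sin θ = -0.146730 (intermediates below are computed at full precision and shown rounded to 5 d.p.)
v1: (-4.5,0.5) → rotate → (-4.37793,1.15488) → ×s → (-4.25480,1.12239) → (-4.25,1.12)
v2: (0.5,-3) → rotate → (0.05440,-3.04089) → ×s → (0.05287,-2.95537) → (0.05,-2.96)
v3: (0,1) → rotate → (0.14673,0.98918) → ×s → (0.14260,0.96136) → (0.14,0.96)
v4: (-4,2) → rotate → (-3.66325,2.56527) → ×s → (-3.56022,2.49313) → (-3.56,2.49)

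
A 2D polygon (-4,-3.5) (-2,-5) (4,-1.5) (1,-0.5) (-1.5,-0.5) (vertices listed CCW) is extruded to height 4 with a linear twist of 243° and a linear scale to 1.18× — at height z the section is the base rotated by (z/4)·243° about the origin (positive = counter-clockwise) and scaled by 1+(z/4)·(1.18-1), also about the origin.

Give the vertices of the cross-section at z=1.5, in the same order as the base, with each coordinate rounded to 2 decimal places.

t = z/height = 1.5/4 = 0.375
s = 1 + (scale-1)·z/height = 1 + (1.18-1)·1.5/4 = 1.067500
θ = twist·z/height = 243°·1.5/4 = 91.1250° = 1.590431 rad
cos θ = -0.019634, sin θ = 0.999807 (intermediates below are computed at full precision and shown rounded to 5 d.p.)
v1: (-4,-3.5) → rotate → (3.57786,-3.93051) → ×s → (3.81937,-4.19582) → (3.82,-4.20)
v2: (-2,-5) → rotate → (5.03830,-1.90145) → ×s → (5.37839,-2.02979) → (5.38,-2.03)
v3: (4,-1.5) → rotate → (1.42118,4.02868) → ×s → (1.51711,4.30062) → (1.52,4.30)
v4: (1,-0.5) → rotate → (0.48027,1.00962) → ×s → (0.51269,1.07777) → (0.51,1.08)
v5: (-1.5,-0.5) → rotate → (0.52935,-1.48989) → ×s → (0.56509,-1.59046) → (0.57,-1.59)

Cross-section at z=1.5: (3.82,-4.20) (5.38,-2.03) (1.52,4.30) (0.51,1.08) (0.57,-1.59)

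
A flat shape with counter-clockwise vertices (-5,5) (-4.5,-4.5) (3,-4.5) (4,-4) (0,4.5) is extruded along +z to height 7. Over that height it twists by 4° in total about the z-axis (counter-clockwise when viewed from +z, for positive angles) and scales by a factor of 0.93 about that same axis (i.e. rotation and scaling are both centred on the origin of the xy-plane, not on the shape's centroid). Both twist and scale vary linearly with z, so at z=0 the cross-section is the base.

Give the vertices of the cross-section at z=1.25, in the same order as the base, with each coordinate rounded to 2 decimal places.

Cross-section at z=1.25: (-5.00,4.88) (-4.39,-4.50) (3.02,-4.41) (4.00,-3.90) (-0.06,4.44)

t = z/height = 1.25/7 = 0.178571
s = 1 + (scale-1)·z/height = 1 + (0.93-1)·1.25/7 = 0.987500
θ = twist·z/height = 4°·1.25/7 = 0.7143° = 0.012467 rad
cos θ = 0.999922, sin θ = 0.012466 (intermediates below are computed at full precision and shown rounded to 5 d.p.)
v1: (-5,5) → rotate → (-5.06194,4.93728) → ×s → (-4.99867,4.87556) → (-5.00,4.88)
v2: (-4.5,-4.5) → rotate → (-4.44355,-4.55575) → ×s → (-4.38801,-4.49880) → (-4.39,-4.50)
v3: (3,-4.5) → rotate → (3.05587,-4.46225) → ×s → (3.01767,-4.40647) → (3.02,-4.41)
v4: (4,-4) → rotate → (4.04955,-3.94982) → ×s → (3.99893,-3.90045) → (4.00,-3.90)
v5: (0,4.5) → rotate → (-0.05610,4.49965) → ×s → (-0.05540,4.44340) → (-0.06,4.44)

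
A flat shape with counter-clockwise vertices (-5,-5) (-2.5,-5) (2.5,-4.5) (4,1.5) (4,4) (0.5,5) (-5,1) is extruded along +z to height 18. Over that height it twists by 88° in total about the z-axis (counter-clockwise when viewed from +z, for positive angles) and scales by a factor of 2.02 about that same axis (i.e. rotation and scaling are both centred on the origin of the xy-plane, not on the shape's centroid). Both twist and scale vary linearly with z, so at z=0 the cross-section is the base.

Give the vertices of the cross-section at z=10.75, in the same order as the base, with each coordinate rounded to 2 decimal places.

t = z/height = 10.75/18 = 0.597222
s = 1 + (scale-1)·z/height = 1 + (2.02-1)·10.75/18 = 1.609167
θ = twist·z/height = 88°·10.75/18 = 52.5556° = 0.917267 rad
cos θ = 0.607992, sin θ = 0.793943 (intermediates below are computed at full precision and shown rounded to 5 d.p.)
v1: (-5,-5) → rotate → (0.92976,-7.00968) → ×s → (1.49613,-11.27974) → (1.50,-11.28)
v2: (-2.5,-5) → rotate → (2.44974,-5.02482) → ×s → (3.94203,-8.08577) → (3.94,-8.09)
v3: (2.5,-4.5) → rotate → (5.09272,-0.75111) → ×s → (8.19504,-1.20865) → (8.20,-1.21)
v4: (4,1.5) → rotate → (1.24105,4.08776) → ×s → (1.99706,6.57789) → (2.00,6.58)
v5: (4,4) → rotate → (-0.74381,5.60774) → ×s → (-1.19691,9.02379) → (-1.20,9.02)
v6: (0.5,5) → rotate → (-3.66572,3.43693) → ×s → (-5.89875,5.53059) → (-5.90,5.53)
v7: (-5,1) → rotate → (-3.83390,-3.36172) → ×s → (-6.16939,-5.40957) → (-6.17,-5.41)

Cross-section at z=10.75: (1.50,-11.28) (3.94,-8.09) (8.20,-1.21) (2.00,6.58) (-1.20,9.02) (-5.90,5.53) (-6.17,-5.41)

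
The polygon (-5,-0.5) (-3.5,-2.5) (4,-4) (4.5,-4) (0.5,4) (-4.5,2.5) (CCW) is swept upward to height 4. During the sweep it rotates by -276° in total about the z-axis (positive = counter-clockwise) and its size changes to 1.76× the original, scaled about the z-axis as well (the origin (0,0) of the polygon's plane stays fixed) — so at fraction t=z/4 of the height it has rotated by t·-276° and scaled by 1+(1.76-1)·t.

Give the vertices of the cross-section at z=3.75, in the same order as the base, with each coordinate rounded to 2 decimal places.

Cross-section at z=3.75: (2.51,-8.23) (5.37,-5.04) (5.38,8.05) (5.21,8.89) (-6.89,-0.50) (-2.70,-8.39)

t = z/height = 3.75/4 = 0.9375
s = 1 + (scale-1)·z/height = 1 + (1.76-1)·3.75/4 = 1.712500
θ = twist·z/height = -276°·3.75/4 = -258.7500° = -4.516039 rad
cos θ = -0.195090, sin θ = 0.980785 (intermediates below are computed at full precision and shown rounded to 5 d.p.)
v1: (-5,-0.5) → rotate → (1.46584,-4.80638) → ×s → (2.51026,-8.23093) → (2.51,-8.23)
v2: (-3.5,-2.5) → rotate → (3.13478,-2.94502) → ×s → (5.36831,-5.04335) → (5.37,-5.04)
v3: (4,-4) → rotate → (3.14278,4.70350) → ×s → (5.38201,8.05475) → (5.38,8.05)
v4: (4.5,-4) → rotate → (3.04523,5.19390) → ×s → (5.21496,8.89455) → (5.21,8.89)
v5: (0.5,4) → rotate → (-4.02069,-0.28997) → ×s → (-6.88543,-0.49657) → (-6.89,-0.50)
v6: (-4.5,2.5) → rotate → (-1.57406,-4.90126) → ×s → (-2.69557,-8.39341) → (-2.70,-8.39)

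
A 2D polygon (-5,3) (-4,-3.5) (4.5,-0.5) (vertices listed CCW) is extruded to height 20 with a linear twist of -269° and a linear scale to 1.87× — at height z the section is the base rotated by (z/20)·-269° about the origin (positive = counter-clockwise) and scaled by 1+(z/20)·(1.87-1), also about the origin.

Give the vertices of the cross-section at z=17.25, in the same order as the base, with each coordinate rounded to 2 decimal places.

t = z/height = 17.25/20 = 0.8625
s = 1 + (scale-1)·z/height = 1 + (1.87-1)·17.25/20 = 1.750375
θ = twist·z/height = -269°·17.25/20 = -232.0125° = -4.049382 rad
cos θ = -0.615490, sin θ = 0.788145 (intermediates below are computed at full precision and shown rounded to 5 d.p.)
v1: (-5,3) → rotate → (0.71301,-5.78719) → ×s → (1.24804,-10.12976) → (1.25,-10.13)
v2: (-4,-3.5) → rotate → (5.22047,-0.99837) → ×s → (9.13777,-1.74752) → (9.14,-1.75)
v3: (4.5,-0.5) → rotate → (-2.37563,3.85440) → ×s → (-4.15824,6.74664) → (-4.16,6.75)

Cross-section at z=17.25: (1.25,-10.13) (9.14,-1.75) (-4.16,6.75)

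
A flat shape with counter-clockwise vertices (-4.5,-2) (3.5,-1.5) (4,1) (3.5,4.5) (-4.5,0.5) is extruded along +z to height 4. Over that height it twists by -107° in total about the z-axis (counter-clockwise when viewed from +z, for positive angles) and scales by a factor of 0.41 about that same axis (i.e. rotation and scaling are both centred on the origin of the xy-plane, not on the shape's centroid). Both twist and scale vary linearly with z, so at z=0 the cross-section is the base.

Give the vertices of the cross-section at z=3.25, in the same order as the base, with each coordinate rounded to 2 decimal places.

Cross-section at z=3.25: (-1.16,2.28) (-0.68,-1.86) (0.63,-2.05) (2.44,-1.69) (0.13,2.35)

t = z/height = 3.25/4 = 0.8125
s = 1 + (scale-1)·z/height = 1 + (0.41-1)·3.25/4 = 0.520625
θ = twist·z/height = -107°·3.25/4 = -86.9375° = -1.517346 rad
cos θ = 0.053425, sin θ = -0.998572 (intermediates below are computed at full precision and shown rounded to 5 d.p.)
v1: (-4.5,-2) → rotate → (-2.23756,4.38672) → ×s → (-1.16493,2.28384) → (-1.16,2.28)
v2: (3.5,-1.5) → rotate → (-1.31087,-3.57514) → ×s → (-0.68247,-1.86131) → (-0.68,-1.86)
v3: (4,1) → rotate → (1.21227,-3.94086) → ×s → (0.63114,-2.05171) → (0.63,-2.05)
v4: (3.5,4.5) → rotate → (4.68056,-3.25459) → ×s → (2.43682,-1.69442) → (2.44,-1.69)
v5: (-4.5,0.5) → rotate → (0.25887,4.52029) → ×s → (0.13478,2.35337) → (0.13,2.35)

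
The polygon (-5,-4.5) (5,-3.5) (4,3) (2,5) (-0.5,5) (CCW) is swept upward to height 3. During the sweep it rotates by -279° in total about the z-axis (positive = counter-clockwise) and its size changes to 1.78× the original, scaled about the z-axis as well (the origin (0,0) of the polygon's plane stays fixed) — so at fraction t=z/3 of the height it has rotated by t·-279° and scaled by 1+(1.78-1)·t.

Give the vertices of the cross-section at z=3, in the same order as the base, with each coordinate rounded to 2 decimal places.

t = z/height = 3/3 = 1
s = 1 + (scale-1)·z/height = 1 + (1.78-1)·3/3 = 1.780000
θ = twist·z/height = -279°·3/3 = -279.0000° = -4.869469 rad
cos θ = 0.156434, sin θ = 0.987688 (intermediates below are computed at full precision and shown rounded to 5 d.p.)
v1: (-5,-4.5) → rotate → (3.66243,-5.64240) → ×s → (6.51912,-10.04347) → (6.52,-10.04)
v2: (5,-3.5) → rotate → (4.23908,4.39092) → ×s → (7.54557,7.81584) → (7.55,7.82)
v3: (4,3) → rotate → (-2.33733,4.42006) → ×s → (-4.16044,7.86770) → (-4.16,7.87)
v4: (2,5) → rotate → (-4.62557,2.75755) → ×s → (-8.23352,4.90844) → (-8.23,4.91)
v5: (-0.5,5) → rotate → (-5.01666,0.28833) → ×s → (-8.92965,0.51322) → (-8.93,0.51)

Cross-section at z=3: (6.52,-10.04) (7.55,7.82) (-4.16,7.87) (-8.23,4.91) (-8.93,0.51)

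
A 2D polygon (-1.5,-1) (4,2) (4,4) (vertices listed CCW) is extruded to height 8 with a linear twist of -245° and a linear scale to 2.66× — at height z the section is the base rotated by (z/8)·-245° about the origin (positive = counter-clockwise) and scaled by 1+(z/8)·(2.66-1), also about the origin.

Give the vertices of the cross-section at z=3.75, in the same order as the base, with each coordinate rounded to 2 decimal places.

Cross-section at z=3.75: (-0.49,3.17) (0.24,-7.95) (3.47,-9.44)

t = z/height = 3.75/8 = 0.46875
s = 1 + (scale-1)·z/height = 1 + (2.66-1)·3.75/8 = 1.778125
θ = twist·z/height = -245°·3.75/8 = -114.8438° = -2.004402 rad
cos θ = -0.420145, sin θ = -0.907457 (intermediates below are computed at full precision and shown rounded to 5 d.p.)
v1: (-1.5,-1) → rotate → (-0.27724,1.78133) → ×s → (-0.49297,3.16743) → (-0.49,3.17)
v2: (4,2) → rotate → (0.13433,-4.47012) → ×s → (0.23886,-7.94843) → (0.24,-7.95)
v3: (4,4) → rotate → (1.94925,-5.31041) → ×s → (3.46601,-9.44257) → (3.47,-9.44)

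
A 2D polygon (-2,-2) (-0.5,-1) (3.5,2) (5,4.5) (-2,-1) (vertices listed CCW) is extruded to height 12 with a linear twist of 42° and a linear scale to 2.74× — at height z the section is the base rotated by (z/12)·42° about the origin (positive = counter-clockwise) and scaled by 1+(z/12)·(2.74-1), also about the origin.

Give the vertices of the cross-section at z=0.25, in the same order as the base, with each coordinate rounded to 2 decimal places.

t = z/height = 0.25/12 = 0.0208333
s = 1 + (scale-1)·z/height = 1 + (2.74-1)·0.25/12 = 1.036250
θ = twist·z/height = 42°·0.25/12 = 0.8750° = 0.015272 rad
cos θ = 0.999883, sin θ = 0.015271 (intermediates below are computed at full precision and shown rounded to 5 d.p.)
v1: (-2,-2) → rotate → (-1.96922,-2.03031) → ×s → (-2.04061,-2.10391) → (-2.04,-2.10)
v2: (-0.5,-1) → rotate → (-0.48467,-1.00752) → ×s → (-0.50224,-1.04404) → (-0.50,-1.04)
v3: (3.5,2) → rotate → (3.46905,2.05322) → ×s → (3.59480,2.12764) → (3.59,2.13)
v4: (5,4.5) → rotate → (4.93070,4.57583) → ×s → (5.10944,4.74170) → (5.11,4.74)
v5: (-2,-1) → rotate → (-1.98450,-1.03043) → ×s → (-2.05643,-1.06778) → (-2.06,-1.07)

Cross-section at z=0.25: (-2.04,-2.10) (-0.50,-1.04) (3.59,2.13) (5.11,4.74) (-2.06,-1.07)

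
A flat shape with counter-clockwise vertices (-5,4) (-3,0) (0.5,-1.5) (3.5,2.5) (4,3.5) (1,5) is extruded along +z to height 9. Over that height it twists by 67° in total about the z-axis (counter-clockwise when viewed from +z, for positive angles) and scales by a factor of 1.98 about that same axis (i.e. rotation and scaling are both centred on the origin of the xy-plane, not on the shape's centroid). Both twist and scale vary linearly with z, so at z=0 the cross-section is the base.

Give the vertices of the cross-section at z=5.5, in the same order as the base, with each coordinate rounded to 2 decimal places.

Cross-section at z=5.5: (-10.23,-0.41) (-3.62,-3.14) (2.18,-1.29) (1.61,6.69) (1.16,8.42) (-4.03,7.09)

t = z/height = 5.5/9 = 0.611111
s = 1 + (scale-1)·z/height = 1 + (1.98-1)·5.5/9 = 1.598889
θ = twist·z/height = 67°·5.5/9 = 40.9444° = 0.714615 rad
cos θ = 0.755345, sin θ = 0.655327 (intermediates below are computed at full precision and shown rounded to 5 d.p.)
v1: (-5,4) → rotate → (-6.39803,-0.25525) → ×s → (-10.22975,-0.40812) → (-10.23,-0.41)
v2: (-3,0) → rotate → (-2.26604,-1.96598) → ×s → (-3.62314,-3.14338) → (-3.62,-3.14)
v3: (0.5,-1.5) → rotate → (1.36066,-0.80535) → ×s → (2.17555,-1.28767) → (2.18,-1.29)
v4: (3.5,2.5) → rotate → (1.00539,4.18201) → ×s → (1.60751,6.68657) → (1.61,6.69)
v5: (4,3.5) → rotate → (0.72774,5.26502) → ×s → (1.16357,8.41818) → (1.16,8.42)
v6: (1,5) → rotate → (-2.52129,4.43205) → ×s → (-4.03126,7.08636) → (-4.03,7.09)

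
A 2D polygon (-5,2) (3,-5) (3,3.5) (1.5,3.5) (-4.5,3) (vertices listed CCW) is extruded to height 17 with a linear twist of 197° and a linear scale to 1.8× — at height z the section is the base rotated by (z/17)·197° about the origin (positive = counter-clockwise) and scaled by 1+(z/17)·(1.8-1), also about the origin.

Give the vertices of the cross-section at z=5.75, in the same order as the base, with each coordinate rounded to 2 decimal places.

t = z/height = 5.75/17 = 0.338235
s = 1 + (scale-1)·z/height = 1 + (1.8-1)·5.75/17 = 1.270588
θ = twist·z/height = 197°·5.75/17 = 66.6324° = 1.162954 rad
cos θ = 0.396630, sin θ = 0.917979 (intermediates below are computed at full precision and shown rounded to 5 d.p.)
v1: (-5,2) → rotate → (-3.81911,-3.79663) → ×s → (-4.85251,-4.82396) → (-4.85,-4.82)
v2: (3,-5) → rotate → (5.77978,0.77079) → ×s → (7.34372,0.97935) → (7.34,0.98)
v3: (3,3.5) → rotate → (-2.02304,4.14214) → ×s → (-2.57045,5.26295) → (-2.57,5.26)
v4: (1.5,3.5) → rotate → (-2.61798,2.76517) → ×s → (-3.32638,3.51339) → (-3.33,3.51)
v5: (-4.5,3) → rotate → (-4.53877,-2.94102) → ×s → (-5.76691,-3.73682) → (-5.77,-3.74)

Cross-section at z=5.75: (-4.85,-4.82) (7.34,0.98) (-2.57,5.26) (-3.33,3.51) (-5.77,-3.74)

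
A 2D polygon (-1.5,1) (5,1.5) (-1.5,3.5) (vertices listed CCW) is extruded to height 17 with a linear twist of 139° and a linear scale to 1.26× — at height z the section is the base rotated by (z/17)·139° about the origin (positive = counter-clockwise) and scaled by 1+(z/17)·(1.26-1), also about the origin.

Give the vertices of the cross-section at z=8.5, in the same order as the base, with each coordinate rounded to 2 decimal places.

Cross-section at z=8.5: (-1.65,-1.19) (0.39,5.89) (-4.30,-0.20)

t = z/height = 8.5/17 = 0.5
s = 1 + (scale-1)·z/height = 1 + (1.26-1)·8.5/17 = 1.130000
θ = twist·z/height = 139°·8.5/17 = 69.5000° = 1.213004 rad
cos θ = 0.350207, sin θ = 0.936672 (intermediates below are computed at full precision and shown rounded to 5 d.p.)
v1: (-1.5,1) → rotate → (-1.46198,-1.05480) → ×s → (-1.65204,-1.19193) → (-1.65,-1.19)
v2: (5,1.5) → rotate → (0.34603,5.20867) → ×s → (0.39101,5.88580) → (0.39,5.89)
v3: (-1.5,3.5) → rotate → (-3.80366,-0.17928) → ×s → (-4.29814,-0.20259) → (-4.30,-0.20)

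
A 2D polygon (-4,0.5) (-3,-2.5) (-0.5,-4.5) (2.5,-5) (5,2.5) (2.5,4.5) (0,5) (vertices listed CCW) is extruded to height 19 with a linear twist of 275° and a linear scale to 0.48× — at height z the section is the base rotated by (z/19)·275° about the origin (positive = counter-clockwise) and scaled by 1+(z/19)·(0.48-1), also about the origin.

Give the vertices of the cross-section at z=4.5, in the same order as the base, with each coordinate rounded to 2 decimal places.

Cross-section at z=4.5: (-1.87,-3.00) (0.88,-3.31) (3.40,-2.06) (4.90,0.15) (-0.15,4.90) (-2.66,3.65) (-3.98,1.84)

t = z/height = 4.5/19 = 0.236842
s = 1 + (scale-1)·z/height = 1 + (0.48-1)·4.5/19 = 0.876842
θ = twist·z/height = 275°·4.5/19 = 65.1316° = 1.136760 rad
cos θ = 0.420536, sin θ = 0.907276 (intermediates below are computed at full precision and shown rounded to 5 d.p.)
v1: (-4,0.5) → rotate → (-2.13578,-3.41884) → ×s → (-1.87274,-2.99778) → (-1.87,-3.00)
v2: (-3,-2.5) → rotate → (1.00658,-3.77317) → ×s → (0.88261,-3.30847) → (0.88,-3.31)
v3: (-0.5,-4.5) → rotate → (3.87247,-2.34605) → ×s → (3.39555,-2.05711) → (3.40,-2.06)
v4: (2.5,-5) → rotate → (5.58772,0.16551) → ×s → (4.89955,0.14513) → (4.90,0.15)
v5: (5,2.5) → rotate → (-0.16551,5.58772) → ×s → (-0.14513,4.89955) → (-0.15,4.90)
v6: (2.5,4.5) → rotate → (-3.03140,4.16060) → ×s → (-2.65806,3.64819) → (-2.66,3.65)
v7: (0,5) → rotate → (-4.53638,2.10268) → ×s → (-3.97769,1.84372) → (-3.98,1.84)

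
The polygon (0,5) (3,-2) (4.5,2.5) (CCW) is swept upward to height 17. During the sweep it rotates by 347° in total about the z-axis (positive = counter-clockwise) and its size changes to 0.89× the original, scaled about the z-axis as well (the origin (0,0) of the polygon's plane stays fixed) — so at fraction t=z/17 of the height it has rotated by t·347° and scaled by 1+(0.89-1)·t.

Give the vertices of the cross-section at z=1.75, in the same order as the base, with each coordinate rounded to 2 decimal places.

Cross-section at z=1.75: (-2.89,4.01) (3.56,0.13) (2.17,4.60)

t = z/height = 1.75/17 = 0.102941
s = 1 + (scale-1)·z/height = 1 + (0.89-1)·1.75/17 = 0.988676
θ = twist·z/height = 347°·1.75/17 = 35.7206° = 0.623442 rad
cos θ = 0.811874, sin θ = 0.583833 (intermediates below are computed at full precision and shown rounded to 5 d.p.)
v1: (0,5) → rotate → (-2.91916,4.05937) → ×s → (-2.88611,4.01340) → (-2.89,4.01)
v2: (3,-2) → rotate → (3.60329,0.12775) → ×s → (3.56249,0.12630) → (3.56,0.13)
v3: (4.5,2.5) → rotate → (2.19385,4.65693) → ×s → (2.16901,4.60420) → (2.17,4.60)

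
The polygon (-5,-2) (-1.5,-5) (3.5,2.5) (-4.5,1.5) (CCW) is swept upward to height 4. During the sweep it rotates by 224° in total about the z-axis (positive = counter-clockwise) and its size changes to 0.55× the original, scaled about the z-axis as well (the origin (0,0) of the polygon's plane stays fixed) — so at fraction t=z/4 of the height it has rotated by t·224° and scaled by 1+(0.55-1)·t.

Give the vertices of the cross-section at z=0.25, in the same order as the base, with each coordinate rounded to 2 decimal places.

Cross-section at z=0.25: (-4.24,-3.06) (-0.24,-5.07) (2.71,3.18) (-4.60,0.36)

t = z/height = 0.25/4 = 0.0625
s = 1 + (scale-1)·z/height = 1 + (0.55-1)·0.25/4 = 0.971875
θ = twist·z/height = 224°·0.25/4 = 14.0000° = 0.244346 rad
cos θ = 0.970296, sin θ = 0.241922 (intermediates below are computed at full precision and shown rounded to 5 d.p.)
v1: (-5,-2) → rotate → (-4.36763,-3.15020) → ×s → (-4.24480,-3.06160) → (-4.24,-3.06)
v2: (-1.5,-5) → rotate → (-0.24583,-5.21436) → ×s → (-0.23892,-5.06771) → (-0.24,-5.07)
v3: (3.5,2.5) → rotate → (2.79123,3.27247) → ×s → (2.71273,3.18043) → (2.71,3.18)
v4: (-4.5,1.5) → rotate → (-4.72921,0.36680) → ×s → (-4.59620,0.35648) → (-4.60,0.36)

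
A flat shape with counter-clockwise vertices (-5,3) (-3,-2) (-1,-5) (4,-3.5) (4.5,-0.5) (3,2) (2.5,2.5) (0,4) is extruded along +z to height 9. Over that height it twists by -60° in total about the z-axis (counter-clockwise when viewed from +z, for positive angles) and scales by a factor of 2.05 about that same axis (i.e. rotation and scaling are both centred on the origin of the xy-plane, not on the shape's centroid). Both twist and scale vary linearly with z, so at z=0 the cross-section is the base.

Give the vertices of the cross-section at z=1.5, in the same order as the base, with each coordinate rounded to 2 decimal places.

t = z/height = 1.5/9 = 0.166667
s = 1 + (scale-1)·z/height = 1 + (2.05-1)·1.5/9 = 1.175000
θ = twist·z/height = -60°·1.5/9 = -10.0000° = -0.174533 rad
cos θ = 0.984808, sin θ = -0.173648 (intermediates below are computed at full precision and shown rounded to 5 d.p.)
v1: (-5,3) → rotate → (-4.40309,3.82266) → ×s → (-5.17364,4.49163) → (-5.17,4.49)
v2: (-3,-2) → rotate → (-3.30172,-1.44867) → ×s → (-3.87952,-1.70219) → (-3.88,-1.70)
v3: (-1,-5) → rotate → (-1.85305,-4.75039) → ×s → (-2.17733,-5.58171) → (-2.18,-5.58)
v4: (4,-3.5) → rotate → (3.33146,-4.14142) → ×s → (3.91447,-4.86617) → (3.91,-4.87)
v5: (4.5,-0.5) → rotate → (4.34481,-1.27382) → ×s → (5.10515,-1.49674) → (5.11,-1.50)
v6: (3,2) → rotate → (3.30172,1.44867) → ×s → (3.87952,1.70219) → (3.88,1.70)
v7: (2.5,2.5) → rotate → (2.89614,2.02790) → ×s → (3.40296,2.38278) → (3.40,2.38)
v8: (0,4) → rotate → (0.69459,3.93923) → ×s → (0.81615,4.62860) → (0.82,4.63)

Cross-section at z=1.5: (-5.17,4.49) (-3.88,-1.70) (-2.18,-5.58) (3.91,-4.87) (5.11,-1.50) (3.88,1.70) (3.40,2.38) (0.82,4.63)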